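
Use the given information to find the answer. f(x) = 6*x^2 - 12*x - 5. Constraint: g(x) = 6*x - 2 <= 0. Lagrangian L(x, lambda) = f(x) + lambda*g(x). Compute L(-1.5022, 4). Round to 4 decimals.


Step 1: Evaluate f(x).
f(-1.5022) = 6*(-1.5022)^2 - 12*(-1.5022) - 5 = 26.566
Step 2: Evaluate g(x).
g(-1.5022) = 6*-1.5022 - 2 = -11.0132
Step 3: Compute Lagrangian.
L = 26.566 + 4*-11.0132 = -17.4868


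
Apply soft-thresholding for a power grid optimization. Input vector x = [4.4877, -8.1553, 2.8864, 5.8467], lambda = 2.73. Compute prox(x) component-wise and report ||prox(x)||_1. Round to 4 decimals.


Soft-thresholding with lambda = 2.73:
prox(4.4877) = sign(4.4877)*max(|4.4877| - 2.73, 0) = 1.7577
prox(-8.1553) = sign(-8.1553)*max(|-8.1553| - 2.73, 0) = -5.4253
prox(2.8864) = sign(2.8864)*max(|2.8864| - 2.73, 0) = 0.1564
prox(5.8467) = sign(5.8467)*max(|5.8467| - 2.73, 0) = 3.1167
prox(x) = [1.7577, -5.4253, 0.1564, 3.1167]
||prox(x)||_1 = 1.7577 + 5.4253 + 0.1564 + 3.1167 = 10.4561


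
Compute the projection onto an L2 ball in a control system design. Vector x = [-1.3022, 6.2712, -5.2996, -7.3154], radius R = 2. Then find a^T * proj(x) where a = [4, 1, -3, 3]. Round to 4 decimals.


Step 1: Compute ||x|| (intermediates to 6 decimals).
||x|| = sqrt((-1.3022)^2 + 6.2712^2 + (-5.2996)^2 + (-7.3154)^2) = 11.073595
Step 2: Project.
Since ||x|| > R, scale = R/||x|| = 2/11.073595 = 0.18061, proj(x) = scale * x
proj(x) = [-0.23519, 1.132641, -0.957161, -1.321234]
Step 3: Dot product.
a^T * proj(x) = 4*(-0.23519) + 1*1.132641 - 3*(-0.957161) + 3*(-1.321234) = -0.9003


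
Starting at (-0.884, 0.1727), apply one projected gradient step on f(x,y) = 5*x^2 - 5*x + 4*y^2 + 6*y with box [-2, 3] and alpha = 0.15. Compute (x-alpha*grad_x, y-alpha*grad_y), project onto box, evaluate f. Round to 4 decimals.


Step 1: Compute gradient at (-0.884, 0.1727).
grad_x = 2*5*-0.884 - 5 = -13.84
grad_y = 2*4*0.1727 + 6 = 7.3816
Step 2: Gradient step.
x_raw = -0.884 - 0.15*-13.84 = 1.192
y_raw = 0.1727 - 0.15*7.3816 = -0.9345
Step 3: Project onto [-2, 3].
x_proj = clip(1.192) = 1.192
y_proj = clip(-0.9345) = -0.9345
Step 4: Evaluate f.
f(1.192, -0.9345) = -0.9695


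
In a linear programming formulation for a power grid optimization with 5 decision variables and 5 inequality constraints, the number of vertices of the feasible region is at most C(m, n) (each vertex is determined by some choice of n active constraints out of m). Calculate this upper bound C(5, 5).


Each vertex corresponds to some choice of n active constraints out of m, so the number of vertices is at most C(m, n) = m! / (n!(m-n)!).
m = 5, n = 5
Numerator: 5 * 4 * 3 * 2 * 1
Denominator: 5! = 120
C(5, 5) = 1


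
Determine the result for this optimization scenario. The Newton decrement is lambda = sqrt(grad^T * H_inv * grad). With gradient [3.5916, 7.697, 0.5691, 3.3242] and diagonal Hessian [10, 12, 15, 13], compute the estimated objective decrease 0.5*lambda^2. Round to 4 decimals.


Step 1: H is diagonal, so H^(-1) * g = [0.3592, 0.6414, 0.0379, 0.2557].
Step 2: g^T H^(-1) g = sum_i g_i^2 / H_ii
  = (3.5916)^2/10 + (7.697)^2/12 + (0.5691)^2/15 + (3.3242)^2/13
  = 1.29 + 4.937 + 0.0216 + 0.85 = 7.0986
Step 3: Objective decrease = 0.5 * g^T H^(-1) g = 3.5493


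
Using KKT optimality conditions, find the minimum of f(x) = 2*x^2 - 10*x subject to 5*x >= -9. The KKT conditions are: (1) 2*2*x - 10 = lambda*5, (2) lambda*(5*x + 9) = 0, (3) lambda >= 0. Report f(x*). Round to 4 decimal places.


Step 1: Try lambda = 0 (constraint inactive).
Stationarity: 2*2*x - 10 = 0
x* = 10/(2*2) = 2.5
Check constraint: 5*2.5 = 12.5 >= -9 -- satisfied.
Step 2: Compute optimal value.
f(x*) = 2*2.5^2 - 10*2.5 = -12.5


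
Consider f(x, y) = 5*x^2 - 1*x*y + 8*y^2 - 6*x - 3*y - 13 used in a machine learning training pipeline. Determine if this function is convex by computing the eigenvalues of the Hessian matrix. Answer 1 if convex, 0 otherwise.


The Hessian of f(x,y) = 5*x^2 - 1*x*y + 8*y^2 - 6*x - 3*y - 13 is:
H = [[10, -1], [-1, 16]]
Trace = 10 + 16 = 26
Determinant = 10*16 - (-1)^2 = 159
Discriminant = (26)^2 - 4*159 = 40.0
Eigenvalues: lambda_1 = 9.8377, lambda_2 = 16.1623
The function is convex.

1


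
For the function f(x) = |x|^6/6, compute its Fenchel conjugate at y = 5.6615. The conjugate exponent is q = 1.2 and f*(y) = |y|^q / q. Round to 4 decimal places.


The conjugate exponent q satisfies 1/p + 1/q = 1.
p = 6, so q = 6/(6 - 1) = 1.2
|y|^q = 5.6615^1.2 = 8.0079
f*(5.6615) = 8.0079 / 1.2 = 6.6732


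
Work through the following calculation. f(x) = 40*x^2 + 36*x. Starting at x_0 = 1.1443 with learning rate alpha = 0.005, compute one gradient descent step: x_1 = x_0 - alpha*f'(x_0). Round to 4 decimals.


We compute the gradient at x_0 and apply the update.
f'(x) = 80*x + 36
f'(1.1443) = 80*1.1443 + 36 = 127.544
x_1 = 1.1443 - 0.005*127.544 = 0.5066


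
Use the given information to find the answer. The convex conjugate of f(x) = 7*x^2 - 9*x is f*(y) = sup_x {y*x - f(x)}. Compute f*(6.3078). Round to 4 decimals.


f*(y) = sup_x {y*x - a*x^2 - b*x} = sup_x {(y-b)*x - a*x^2}
FOC: (y - b) - 2a*x = 0 => x* = (y - b)/(2a)
x* = (6.3078 + 9)/(2*7) = 1.0934
f*(6.3078) = (y-b)^2/(4a) = (6.3078 + 9)^2/(4*7)
= 234.3287/28 = 8.3689


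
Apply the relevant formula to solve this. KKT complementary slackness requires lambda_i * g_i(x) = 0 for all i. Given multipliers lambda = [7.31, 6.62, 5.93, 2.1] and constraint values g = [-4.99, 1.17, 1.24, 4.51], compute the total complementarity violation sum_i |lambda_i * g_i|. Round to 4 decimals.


KKT complementary slackness check:
lambda_1 * g_1 = 7.31 * -4.99 = -36.4769
lambda_2 * g_2 = 6.62 * 1.17 = 7.7454
lambda_3 * g_3 = 5.93 * 1.24 = 7.3532
lambda_4 * g_4 = 2.1 * 4.51 = 9.471
Total violation = 36.4769 + 7.7454 + 7.3532 + 9.471 = 61.0465


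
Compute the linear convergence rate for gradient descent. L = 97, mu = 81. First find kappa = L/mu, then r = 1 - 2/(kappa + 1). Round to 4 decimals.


Step 1: Compute the condition number.
kappa = L/mu = 97/81 = 1.1975
Step 2: Compute the convergence rate.
r = 1 - 2/(kappa + 1) = 1 - 2*mu/(L + mu) = (L - mu)/(L + mu) = 16/178 = 0.0899


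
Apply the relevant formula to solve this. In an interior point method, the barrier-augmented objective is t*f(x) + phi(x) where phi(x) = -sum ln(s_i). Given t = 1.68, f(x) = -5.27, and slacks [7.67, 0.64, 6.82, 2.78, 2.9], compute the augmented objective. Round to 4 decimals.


Step 1: Compute log-barrier.
ln values: [2.0373, -0.4463, 1.9199, 1.0225, 1.0647]
phi = -(2.0373 - 0.4463 + 1.9199 + 1.0225 + 1.0647) = -5.5981
Step 2: Compute augmented objective.
t*f(x) = 1.68*-5.27 = -8.8536
Total = -8.8536 - 5.5981 = -14.4517


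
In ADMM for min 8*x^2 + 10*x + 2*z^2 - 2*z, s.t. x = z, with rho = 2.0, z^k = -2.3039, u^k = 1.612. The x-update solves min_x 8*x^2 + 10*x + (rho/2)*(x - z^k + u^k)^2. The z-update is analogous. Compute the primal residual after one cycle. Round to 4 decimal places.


ADMM iteration with rho = 2.0, z^k = -2.3039, u^k = 1.612
Step 1: x-update.
Minimize 8*x^2 + 10*x + (2.0/2)*(x + 2.3039 + 1.612)^2
FOC: (2*8 + 2.0)*x = -10 + 2.0*(-2.3039 - 1.612)
x^{k+1} = -0.9907
Step 2: z-update.
Minimize 2*z^2 - 2*z + (2.0/2)*(-0.9907 - z + 1.612)^2
FOC: (2*2 + 2.0)*z = 2 + 2.0*(-0.9907 + 1.612)
z^{k+1} = 0.5404
Step 3: u-update.
u^{k+1} = 1.612 - 0.9907 - 0.5404 = 0.0809
Step 4: Primal residual = |-0.9907 - 0.5404| = 1.5311


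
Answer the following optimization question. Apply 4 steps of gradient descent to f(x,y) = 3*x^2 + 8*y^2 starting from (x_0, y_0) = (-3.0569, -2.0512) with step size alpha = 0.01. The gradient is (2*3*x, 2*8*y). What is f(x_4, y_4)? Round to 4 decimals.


Gradient descent on f(x,y) = 3*x^2 + 8*y^2.
Starting point: (-3.0569, -2.0512), alpha = 0.01
Step 1: grad_x = 2*3*-3.0569 = -18.3414, grad_y = 2*8*-2.0512 = -32.8192
  x_1 = -3.0569 - 0.01*-18.3414 = -2.8735
  y_1 = -2.0512 - 0.01*-32.8192 = -1.723
Step 2: grad_x = 2*3*-2.8735 = -17.2409, grad_y = 2*8*-1.723 = -27.5681
  x_2 = -2.8735 - 0.01*-17.2409 = -2.7011
  y_2 = -1.723 - 0.01*-27.5681 = -1.4473
Step 3: grad_x = 2*3*-2.7011 = -16.2065, grad_y = 2*8*-1.4473 = -23.1572
  x_3 = -2.7011 - 0.01*-16.2065 = -2.539
  y_3 = -1.4473 - 0.01*-23.1572 = -1.2158
Step 4: grad_x = 2*3*-2.539 = -15.2341, grad_y = 2*8*-1.2158 = -19.4521
  x_4 = -2.539 - 0.01*-15.2341 = -2.3867
  y_4 = -1.2158 - 0.01*-19.4521 = -1.0212
f(-2.3867, -1.0212) = 3*(-2.3867)^2 + 8*(-1.0212)^2 = 25.4319


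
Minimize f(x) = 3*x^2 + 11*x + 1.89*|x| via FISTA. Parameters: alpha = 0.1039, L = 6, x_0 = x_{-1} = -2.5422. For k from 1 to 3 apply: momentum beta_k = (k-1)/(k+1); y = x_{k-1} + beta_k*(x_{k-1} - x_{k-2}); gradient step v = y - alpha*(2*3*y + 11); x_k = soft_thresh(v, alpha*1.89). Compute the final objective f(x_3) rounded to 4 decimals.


FISTA on f(x) = 3*x^2 + 11*x + 1.89*|x|
L = 6, alpha = 0.1039
Iteration 1: beta = 0.0, y = -2.5422 + 0.0*(-2.5422 + 2.5422) = -2.5422
  grad(y) = -4.2532, v = y - alpha*grad = -2.1003
  prox(v) = soft_thresh(-2.1003, 0.1964) = -1.9039
Iteration 2: beta = 0.3333, y = -1.9039 + 0.3333*(-1.9039 + 2.5422) = -1.6912
  grad(y) = 0.853, v = y - alpha*grad = -1.7798
  prox(v) = soft_thresh(-1.7798, 0.1964) = -1.5834
Iteration 3: beta = 0.5, y = -1.5834 + 0.5*(-1.5834 + 1.9039) = -1.4232
  grad(y) = 2.461, v = y - alpha*grad = -1.6789
  prox(v) = soft_thresh(-1.6789, 0.1964) = -1.4825
f(x_3) = 3*(-1.4825)^2 + 11*(-1.4825) + 1.89*|-1.4825| = -6.9122


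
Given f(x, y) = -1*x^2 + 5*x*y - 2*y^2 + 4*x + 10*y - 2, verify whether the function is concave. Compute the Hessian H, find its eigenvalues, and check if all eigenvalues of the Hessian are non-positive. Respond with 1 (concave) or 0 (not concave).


The Hessian of f(x,y) = -1*x^2 + 5*x*y - 2*y^2 + 4*x + 10*y - 2 is:
H = [[-2, 5], [5, -4]]
Trace = -2 - 4 = -6
Determinant = -2*-4 - (5)^2 = -17
Discriminant = (-6)^2 - 4*-17 = 104.0
Eigenvalues: lambda_1 = -8.099, lambda_2 = 2.099
The function is not concave.

0


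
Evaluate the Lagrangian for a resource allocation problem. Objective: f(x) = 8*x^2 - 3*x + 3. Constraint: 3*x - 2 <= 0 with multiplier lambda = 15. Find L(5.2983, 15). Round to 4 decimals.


Step 1: Evaluate f(x).
f(5.2983) = 8*5.2983^2 - 3*5.2983 + 3 = 211.681
Step 2: Evaluate g(x).
g(5.2983) = 3*5.2983 - 2 = 13.8949
Step 3: Compute Lagrangian.
L = 211.681 + 15*13.8949 = 420.1045


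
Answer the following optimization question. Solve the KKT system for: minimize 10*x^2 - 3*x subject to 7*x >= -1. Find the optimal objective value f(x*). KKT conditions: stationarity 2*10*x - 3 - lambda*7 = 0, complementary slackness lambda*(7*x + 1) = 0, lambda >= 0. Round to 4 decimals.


Step 1: Try lambda = 0 (constraint inactive).
Stationarity: 2*10*x - 3 = 0
x* = 3/(2*10) = 0.15
Check constraint: 7*0.15 = 1.05 >= -1 -- satisfied.
Step 2: Compute optimal value.
f(x*) = 10*0.15^2 - 3*0.15 = -0.225


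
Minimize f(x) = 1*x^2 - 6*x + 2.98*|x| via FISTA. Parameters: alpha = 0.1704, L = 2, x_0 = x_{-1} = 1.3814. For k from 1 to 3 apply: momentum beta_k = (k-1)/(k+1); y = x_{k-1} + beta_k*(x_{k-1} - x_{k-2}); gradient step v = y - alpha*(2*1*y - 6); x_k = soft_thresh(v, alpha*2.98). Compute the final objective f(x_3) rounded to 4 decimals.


FISTA on f(x) = 1*x^2 - 6*x + 2.98*|x|
L = 2, alpha = 0.1704
Iteration 1: beta = 0.0, y = 1.3814 + 0.0*(1.3814 - 1.3814) = 1.3814
  grad(y) = -3.2372, v = y - alpha*grad = 1.933
  prox(v) = soft_thresh(1.933, 0.5078) = 1.4252
Iteration 2: beta = 0.3333, y = 1.4252 + 0.3333*(1.4252 - 1.3814) = 1.4398
  grad(y) = -3.1203, v = y - alpha*grad = 1.9715
  prox(v) = soft_thresh(1.9715, 0.5078) = 1.4637
Iteration 3: beta = 0.5, y = 1.4637 + 0.5*(1.4637 - 1.4252) = 1.483
  grad(y) = -3.034, v = y - alpha*grad = 2.0
  prox(v) = soft_thresh(2.0, 0.5078) = 1.4922
f(x_3) = 1*1.4922^2 - 6*1.4922 + 2.98*|1.4922| = -2.2798


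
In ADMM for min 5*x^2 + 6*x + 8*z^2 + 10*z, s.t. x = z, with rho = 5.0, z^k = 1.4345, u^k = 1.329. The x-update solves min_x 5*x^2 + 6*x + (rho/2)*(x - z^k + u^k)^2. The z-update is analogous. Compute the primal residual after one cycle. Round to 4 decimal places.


ADMM iteration with rho = 5.0, z^k = 1.4345, u^k = 1.329
Step 1: x-update.
Minimize 5*x^2 + 6*x + (5.0/2)*(x - 1.4345 + 1.329)^2
FOC: (2*5 + 5.0)*x = -6 + 5.0*(1.4345 - 1.329)
x^{k+1} = -0.3648
Step 2: z-update.
Minimize 8*z^2 + 10*z + (5.0/2)*(-0.3648 - z + 1.329)^2
FOC: (2*8 + 5.0)*z = -10 + 5.0*(-0.3648 + 1.329)
z^{k+1} = -0.2466
Step 3: u-update.
u^{k+1} = 1.329 - 0.3648 + 0.2466 = 1.2108
Step 4: Primal residual = |-0.3648 + 0.2466| = 0.1182


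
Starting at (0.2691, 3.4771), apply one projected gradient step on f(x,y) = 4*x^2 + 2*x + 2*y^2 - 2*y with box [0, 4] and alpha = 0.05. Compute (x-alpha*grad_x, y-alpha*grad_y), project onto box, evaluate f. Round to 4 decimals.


Step 1: Compute gradient at (0.2691, 3.4771).
grad_x = 2*4*0.2691 + 2 = 4.1528
grad_y = 2*2*3.4771 - 2 = 11.9084
Step 2: Gradient step.
x_raw = 0.2691 - 0.05*4.1528 = 0.0615
y_raw = 3.4771 - 0.05*11.9084 = 2.8817
Step 3: Project onto [0, 4].
x_proj = clip(0.0615) = 0.0615
y_proj = clip(2.8817) = 2.8817
Step 4: Evaluate f.
f(0.0615, 2.8817) = 10.9828


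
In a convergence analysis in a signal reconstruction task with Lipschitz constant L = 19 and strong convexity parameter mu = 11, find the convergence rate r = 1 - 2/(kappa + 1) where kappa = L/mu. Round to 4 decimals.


Step 1: Compute the condition number.
kappa = L/mu = 19/11 = 1.7273
Step 2: Compute the convergence rate.
r = 1 - 2/(kappa + 1) = 1 - 2*mu/(L + mu) = (L - mu)/(L + mu) = 8/30 = 0.2667


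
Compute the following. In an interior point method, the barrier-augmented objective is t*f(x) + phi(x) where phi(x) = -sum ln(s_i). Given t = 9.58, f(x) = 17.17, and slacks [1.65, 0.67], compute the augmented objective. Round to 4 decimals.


Step 1: Compute log-barrier.
ln values: [0.5008, -0.4005]
phi = -(0.5008 - 0.4005) = -0.1003
Step 2: Compute augmented objective.
t*f(x) = 9.58*17.17 = 164.4886
Total = 164.4886 - 0.1003 = 164.3883


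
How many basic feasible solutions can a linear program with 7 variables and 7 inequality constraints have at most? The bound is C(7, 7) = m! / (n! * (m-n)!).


Each vertex corresponds to some choice of n active constraints out of m, so the number of vertices is at most C(m, n) = m! / (n!(m-n)!).
m = 7, n = 7
Numerator: 7 * 6 * 5 * 4 * 3 * 2 * 1
Denominator: 7! = 5040
C(7, 7) = 1


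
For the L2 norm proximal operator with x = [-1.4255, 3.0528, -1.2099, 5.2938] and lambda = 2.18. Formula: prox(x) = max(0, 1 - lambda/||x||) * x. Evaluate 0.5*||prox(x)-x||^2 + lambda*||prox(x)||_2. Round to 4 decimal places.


Step 1: Compute ||x||.
||x|| = 6.3906
Step 2: Compute scaling factor.
scale = max(0, 1 - 2.18/6.3906) = 0.6589
Step 3: prox(x) = [-0.9392, 2.0114, -0.7972, 3.4879]
||prox(x)|| = 4.2106
Step 4: Proximal objective.
0.5*||prox-x||^2 = 2.3762
lambda*||prox|| = 9.1791
Total = 11.5553


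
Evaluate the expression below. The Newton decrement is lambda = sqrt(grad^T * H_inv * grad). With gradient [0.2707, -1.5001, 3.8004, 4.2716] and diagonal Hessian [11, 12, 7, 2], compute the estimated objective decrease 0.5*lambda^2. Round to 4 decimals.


Step 1: H is diagonal, so H^(-1) * g = [0.0246, -0.125, 0.5429, 2.1358].
Step 2: g^T H^(-1) g = sum_i g_i^2 / H_ii
  = (0.2707)^2/11 + (-1.5001)^2/12 + (3.8004)^2/7 + (4.2716)^2/2
  = 0.0067 + 0.1875 + 2.0633 + 9.1233 = 11.3808
Step 3: Objective decrease = 0.5 * g^T H^(-1) g = 5.6904


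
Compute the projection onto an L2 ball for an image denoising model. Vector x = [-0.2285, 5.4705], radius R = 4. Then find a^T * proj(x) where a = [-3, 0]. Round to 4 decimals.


Step 1: Compute ||x|| (intermediates to 6 decimals).
||x|| = sqrt((-0.2285)^2 + 5.4705^2) = 5.47527
Step 2: Project.
Since ||x|| > R, scale = R/||x|| = 4/5.47527 = 0.730558, proj(x) = scale * x
proj(x) = [-0.166933, 3.996518]
Step 3: Dot product.
a^T * proj(x) = -3*(-0.166933) + 0*3.996518 = 0.5008


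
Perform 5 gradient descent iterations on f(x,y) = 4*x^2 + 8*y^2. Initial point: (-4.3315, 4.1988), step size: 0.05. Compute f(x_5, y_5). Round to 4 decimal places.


Gradient descent on f(x,y) = 4*x^2 + 8*y^2.
Starting point: (-4.3315, 4.1988), alpha = 0.05
Step 1: grad_x = 2*4*-4.3315 = -34.652, grad_y = 2*8*4.1988 = 67.1808
  x_1 = -4.3315 - 0.05*-34.652 = -2.5989
  y_1 = 4.1988 - 0.05*67.1808 = 0.8398
Step 2: grad_x = 2*4*-2.5989 = -20.7912, grad_y = 2*8*0.8398 = 13.4362
  x_2 = -2.5989 - 0.05*-20.7912 = -1.5593
  y_2 = 0.8398 - 0.05*13.4362 = 0.168
Step 3: grad_x = 2*4*-1.5593 = -12.4747, grad_y = 2*8*0.168 = 2.6872
  x_3 = -1.5593 - 0.05*-12.4747 = -0.9356
  y_3 = 0.168 - 0.05*2.6872 = 0.0336
Step 4: grad_x = 2*4*-0.9356 = -7.4848, grad_y = 2*8*0.0336 = 0.5374
  x_4 = -0.9356 - 0.05*-7.4848 = -0.5614
  y_4 = 0.0336 - 0.05*0.5374 = 0.0067
Step 5: grad_x = 2*4*-0.5614 = -4.4909, grad_y = 2*8*0.0067 = 0.1075
  x_5 = -0.5614 - 0.05*-4.4909 = -0.3368
  y_5 = 0.0067 - 0.05*0.1075 = 0.0013
f(-0.3368, 0.0013) = 4*(-0.3368)^2 + 8*0.0013^2 = 0.4538


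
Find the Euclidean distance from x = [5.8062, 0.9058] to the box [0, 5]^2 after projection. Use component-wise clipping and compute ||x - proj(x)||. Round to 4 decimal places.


Project each component onto [0, 5].
clip(5.8062) = 5.0, clip(0.9058) = 0.9058
Projection = [5.0, 0.9058]
Squared diffs: [0.65, 0.0]
Distance = sqrt(0.65) = 0.8062


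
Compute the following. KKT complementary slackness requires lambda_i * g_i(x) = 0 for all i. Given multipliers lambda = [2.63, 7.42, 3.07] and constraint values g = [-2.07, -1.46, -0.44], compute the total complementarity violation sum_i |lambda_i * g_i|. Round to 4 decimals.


KKT complementary slackness check:
lambda_1 * g_1 = 2.63 * -2.07 = -5.4441
lambda_2 * g_2 = 7.42 * -1.46 = -10.8332
lambda_3 * g_3 = 3.07 * -0.44 = -1.3508
Total violation = 5.4441 + 10.8332 + 1.3508 = 17.6281


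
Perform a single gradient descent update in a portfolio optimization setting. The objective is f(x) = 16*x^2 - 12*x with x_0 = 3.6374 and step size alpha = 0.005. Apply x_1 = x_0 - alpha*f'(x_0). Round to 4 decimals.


We compute the gradient at x_0 and apply the update.
f'(x) = 32*x - 12
f'(3.6374) = 32*3.6374 - 12 = 104.3968
x_1 = 3.6374 - 0.005*104.3968 = 3.1154


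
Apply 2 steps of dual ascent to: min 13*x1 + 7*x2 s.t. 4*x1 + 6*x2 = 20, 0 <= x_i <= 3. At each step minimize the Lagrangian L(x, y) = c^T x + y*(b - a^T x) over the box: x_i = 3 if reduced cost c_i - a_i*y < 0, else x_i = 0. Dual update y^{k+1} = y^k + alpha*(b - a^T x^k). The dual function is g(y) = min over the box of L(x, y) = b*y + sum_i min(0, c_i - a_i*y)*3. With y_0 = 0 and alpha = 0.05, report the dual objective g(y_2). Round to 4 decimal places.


Dual ascent for LP: min 13*x1 + 7*x2, 4*x1 + 6*x2 = 20, 0 <= x_i <= 3
Step 1: y^k = 0.0, reduced costs: (13.0, 7.0)
  x^k = (0.0, 0.0), subgradient = b - a^T x = 20.0
  y^{k+1} = 0.0 + 0.05*20.0 = 1.0
Step 2: y^k = 1.0, reduced costs: (9.0, 1.0)
  x^k = (0.0, 0.0), subgradient = b - a^T x = 20.0
  y^{k+1} = 1.0 + 0.05*20.0 = 2.0
Dual objective at y_2 = 2.0: reduced costs (5.0, -5.0), box minimizer x = (0.0, 3.0)
g(y_2) = b*y + (c1 - a1*y)*x1 + (c2 - a2*y)*x2 = 20*2.0 + 5.0*0.0 + (-5.0)*3.0 = 40.0 + 0.0 - 15.0 = 25.0


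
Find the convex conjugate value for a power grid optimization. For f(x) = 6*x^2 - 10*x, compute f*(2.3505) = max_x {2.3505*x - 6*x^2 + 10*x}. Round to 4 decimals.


f*(y) = sup_x {y*x - a*x^2 - b*x} = sup_x {(y-b)*x - a*x^2}
FOC: (y - b) - 2a*x = 0 => x* = (y - b)/(2a)
x* = (2.3505 + 10)/(2*6) = 1.0292
f*(2.3505) = (y-b)^2/(4a) = (2.3505 + 10)^2/(4*6)
= 152.5349/24 = 6.3556


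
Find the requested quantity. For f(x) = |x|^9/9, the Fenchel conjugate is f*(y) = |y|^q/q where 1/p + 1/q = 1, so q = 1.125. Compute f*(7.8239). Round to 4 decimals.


The conjugate exponent q satisfies 1/p + 1/q = 1.
p = 9, so q = 9/(9 - 1) = 1.125
|y|^q = 7.8239^1.125 = 10.1182
f*(7.8239) = 10.1182 / 1.125 = 8.9939


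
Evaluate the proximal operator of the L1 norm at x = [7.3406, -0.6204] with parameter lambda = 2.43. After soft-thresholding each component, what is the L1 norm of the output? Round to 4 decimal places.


Soft-thresholding with lambda = 2.43:
prox(7.3406) = sign(7.3406)*max(|7.3406| - 2.43, 0) = 4.9106
prox(-0.6204) = sign(-0.6204)*max(|-0.6204| - 2.43, 0) = 0.0
prox(x) = [4.9106, 0.0]
||prox(x)||_1 = 4.9106 + 0.0 = 4.9106


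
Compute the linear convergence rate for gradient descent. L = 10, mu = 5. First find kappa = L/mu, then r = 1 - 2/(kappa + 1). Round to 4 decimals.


Step 1: Compute the condition number.
kappa = L/mu = 10/5 = 2.0
Step 2: Compute the convergence rate.
r = 1 - 2/(kappa + 1) = 1 - 2*mu/(L + mu) = (L - mu)/(L + mu) = 5/15 = 0.3333


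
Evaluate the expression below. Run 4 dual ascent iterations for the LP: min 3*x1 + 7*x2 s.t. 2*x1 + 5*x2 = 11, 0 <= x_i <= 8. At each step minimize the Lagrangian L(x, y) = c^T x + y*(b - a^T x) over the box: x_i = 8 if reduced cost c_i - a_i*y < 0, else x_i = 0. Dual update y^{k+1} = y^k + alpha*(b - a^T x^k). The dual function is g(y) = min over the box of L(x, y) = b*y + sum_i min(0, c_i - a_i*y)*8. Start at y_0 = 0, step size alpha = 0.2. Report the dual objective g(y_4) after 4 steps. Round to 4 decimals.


Dual ascent for LP: min 3*x1 + 7*x2, 2*x1 + 5*x2 = 11, 0 <= x_i <= 8
Step 1: y^k = 0.0, reduced costs: (3.0, 7.0)
  x^k = (0.0, 0.0), subgradient = b - a^T x = 11.0
  y^{k+1} = 0.0 + 0.2*11.0 = 2.2
Step 2: y^k = 2.2, reduced costs: (-1.4, -4.0)
  x^k = (8.0, 8.0), subgradient = b - a^T x = -45.0
  y^{k+1} = 2.2 + 0.2*-45.0 = -6.8
Step 3: y^k = -6.8, reduced costs: (16.6, 41.0)
  x^k = (0.0, 0.0), subgradient = b - a^T x = 11.0
  y^{k+1} = -6.8 + 0.2*11.0 = -4.6
Step 4: y^k = -4.6, reduced costs: (12.2, 30.0)
  x^k = (0.0, 0.0), subgradient = b - a^T x = 11.0
  y^{k+1} = -4.6 + 0.2*11.0 = -2.4
Dual objective at y_4 = -2.4: reduced costs (7.8, 19.0), box minimizer x = (0.0, 0.0)
g(y_4) = b*y + (c1 - a1*y)*x1 + (c2 - a2*y)*x2 = 11*(-2.4) + 7.8*0.0 + 19.0*0.0 = -26.4 + 0.0 + 0.0 = -26.4


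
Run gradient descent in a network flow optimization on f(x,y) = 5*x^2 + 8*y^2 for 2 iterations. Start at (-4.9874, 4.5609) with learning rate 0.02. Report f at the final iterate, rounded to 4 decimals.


Gradient descent on f(x,y) = 5*x^2 + 8*y^2.
Starting point: (-4.9874, 4.5609), alpha = 0.02
Step 1: grad_x = 2*5*-4.9874 = -49.874, grad_y = 2*8*4.5609 = 72.9744
  x_1 = -4.9874 - 0.02*-49.874 = -3.9899
  y_1 = 4.5609 - 0.02*72.9744 = 3.1014
Step 2: grad_x = 2*5*-3.9899 = -39.8992, grad_y = 2*8*3.1014 = 49.6226
  x_2 = -3.9899 - 0.02*-39.8992 = -3.1919
  y_2 = 3.1014 - 0.02*49.6226 = 2.109
f(-3.1919, 2.109) = 5*(-3.1919)^2 + 8*2.109^2 = 86.524


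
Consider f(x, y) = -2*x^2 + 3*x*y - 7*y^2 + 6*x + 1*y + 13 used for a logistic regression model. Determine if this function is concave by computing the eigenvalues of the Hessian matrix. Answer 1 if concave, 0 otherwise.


The Hessian of f(x,y) = -2*x^2 + 3*x*y - 7*y^2 + 6*x + 1*y + 13 is:
H = [[-4, 3], [3, -14]]
Trace = -4 - 14 = -18
Determinant = -4*-14 - (3)^2 = 47
Discriminant = (-18)^2 - 4*47 = 136.0
Eigenvalues: lambda_1 = -14.831, lambda_2 = -3.169
The function is concave.

1


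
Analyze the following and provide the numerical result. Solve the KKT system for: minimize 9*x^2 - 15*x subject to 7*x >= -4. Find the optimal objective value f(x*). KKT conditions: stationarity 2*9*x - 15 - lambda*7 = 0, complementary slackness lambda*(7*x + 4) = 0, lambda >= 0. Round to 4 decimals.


Step 1: Try lambda = 0 (constraint inactive).
Stationarity: 2*9*x - 15 = 0
x* = 15/(2*9) = 5/6 = 0.8333 (rounded; the exact value 5/6 is used below)
Check constraint: 7*0.8333 = 5.8331 >= -4 -- satisfied.
Step 2: Compute optimal value.
f(x*) = 9*(5/6)^2 - 15*(5/6) = -6.25


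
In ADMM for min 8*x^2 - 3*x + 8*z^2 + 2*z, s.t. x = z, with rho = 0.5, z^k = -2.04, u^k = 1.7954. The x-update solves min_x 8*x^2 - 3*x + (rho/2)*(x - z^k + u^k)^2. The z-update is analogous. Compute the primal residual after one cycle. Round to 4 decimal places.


ADMM iteration with rho = 0.5, z^k = -2.04, u^k = 1.7954
Step 1: x-update.
Minimize 8*x^2 - 3*x + (0.5/2)*(x + 2.04 + 1.7954)^2
FOC: (2*8 + 0.5)*x = 3 + 0.5*(-2.04 - 1.7954)
x^{k+1} = 0.0656
Step 2: z-update.
Minimize 8*z^2 + 2*z + (0.5/2)*(0.0656 - z + 1.7954)^2
FOC: (2*8 + 0.5)*z = -2 + 0.5*(0.0656 + 1.7954)
z^{k+1} = -0.0648
Step 3: u-update.
u^{k+1} = 1.7954 + 0.0656 + 0.0648 = 1.9258
Step 4: Primal residual = |0.0656 + 0.0648| = 0.1304


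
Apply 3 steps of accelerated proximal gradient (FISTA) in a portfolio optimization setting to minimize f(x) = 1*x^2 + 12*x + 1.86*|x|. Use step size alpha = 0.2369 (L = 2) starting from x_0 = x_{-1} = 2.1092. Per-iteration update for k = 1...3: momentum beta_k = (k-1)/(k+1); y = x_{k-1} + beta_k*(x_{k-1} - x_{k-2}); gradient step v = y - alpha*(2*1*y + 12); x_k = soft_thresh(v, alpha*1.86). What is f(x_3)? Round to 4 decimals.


FISTA on f(x) = 1*x^2 + 12*x + 1.86*|x|
L = 2, alpha = 0.2369
Iteration 1: beta = 0.0, y = 2.1092 + 0.0*(2.1092 - 2.1092) = 2.1092
  grad(y) = 16.2184, v = y - alpha*grad = -1.7329
  prox(v) = soft_thresh(-1.7329, 0.4406) = -1.2923
Iteration 2: beta = 0.3333, y = -1.2923 + 0.3333*(-1.2923 - 2.1092) = -2.4261
  grad(y) = 7.1477, v = y - alpha*grad = -4.1194
  prox(v) = soft_thresh(-4.1194, 0.4406) = -3.6788
Iteration 3: beta = 0.5, y = -3.6788 + 0.5*(-3.6788 + 1.2923) = -4.872
  grad(y) = 2.2559, v = y - alpha*grad = -5.4065
  prox(v) = soft_thresh(-5.4065, 0.4406) = -4.9658
f(x_3) = 1*(-4.9658)^2 + 12*(-4.9658) + 1.86*|-4.9658| = -25.6941


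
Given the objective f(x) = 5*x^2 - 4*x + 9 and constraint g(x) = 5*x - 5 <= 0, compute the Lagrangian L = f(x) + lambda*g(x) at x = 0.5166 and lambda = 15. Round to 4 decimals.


Step 1: Evaluate f(x).
f(0.5166) = 5*0.5166^2 - 4*0.5166 + 9 = 8.268
Step 2: Evaluate g(x).
g(0.5166) = 5*0.5166 - 5 = -2.417
Step 3: Compute Lagrangian.
L = 8.268 + 15*-2.417 = -27.987


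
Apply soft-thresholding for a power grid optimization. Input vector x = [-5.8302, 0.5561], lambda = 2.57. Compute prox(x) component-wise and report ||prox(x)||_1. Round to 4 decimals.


Soft-thresholding with lambda = 2.57:
prox(-5.8302) = sign(-5.8302)*max(|-5.8302| - 2.57, 0) = -3.2602
prox(0.5561) = sign(0.5561)*max(|0.5561| - 2.57, 0) = 0.0
prox(x) = [-3.2602, 0.0]
||prox(x)||_1 = 3.2602 + 0.0 = 3.2602


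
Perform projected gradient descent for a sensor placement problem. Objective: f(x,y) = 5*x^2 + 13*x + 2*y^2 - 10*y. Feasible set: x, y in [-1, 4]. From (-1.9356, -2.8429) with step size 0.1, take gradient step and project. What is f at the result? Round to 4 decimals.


Step 1: Compute gradient at (-1.9356, -2.8429).
grad_x = 2*5*-1.9356 + 13 = -6.356
grad_y = 2*2*-2.8429 - 10 = -21.3716
Step 2: Gradient step.
x_raw = -1.9356 - 0.1*-6.356 = -1.3
y_raw = -2.8429 - 0.1*-21.3716 = -0.7057
Step 3: Project onto [-1, 4].
x_proj = clip(-1.3) = -1.0
y_proj = clip(-0.7057) = -0.7057
Step 4: Evaluate f.
f(-1.0, -0.7057) = 0.0535


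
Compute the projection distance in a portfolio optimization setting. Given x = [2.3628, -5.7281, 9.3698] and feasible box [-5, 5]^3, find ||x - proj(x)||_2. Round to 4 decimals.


Project each component onto [-5, 5].
clip(2.3628) = 2.3628, clip(-5.7281) = -5.0, clip(9.3698) = 5.0
Projection = [2.3628, -5.0, 5.0]
Squared diffs: [0.0, 0.5301, 19.0952]
Distance = sqrt(19.6253) = 4.43


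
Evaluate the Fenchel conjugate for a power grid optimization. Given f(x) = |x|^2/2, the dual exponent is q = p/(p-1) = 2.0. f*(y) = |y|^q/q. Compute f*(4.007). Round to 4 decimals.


The conjugate exponent q satisfies 1/p + 1/q = 1.
p = 2, so q = 2/(2 - 1) = 2.0
|y|^q = 4.007^2.0 = 16.056
f*(4.007) = 16.056 / 2.0 = 8.028


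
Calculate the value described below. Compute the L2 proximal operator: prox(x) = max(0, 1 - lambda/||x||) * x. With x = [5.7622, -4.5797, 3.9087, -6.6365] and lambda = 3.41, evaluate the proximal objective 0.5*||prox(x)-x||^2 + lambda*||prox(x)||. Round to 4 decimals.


Step 1: Compute ||x||.
||x|| = 10.6535
Step 2: Compute scaling factor.
scale = max(0, 1 - 3.41/10.6535) = 0.6799
Step 3: prox(x) = [3.9178, -3.1138, 2.6576, -4.5123]
||prox(x)|| = 7.2435
Step 4: Proximal objective.
0.5*||prox-x||^2 = 5.8141
lambda*||prox|| = 24.7003
Total = 30.5145


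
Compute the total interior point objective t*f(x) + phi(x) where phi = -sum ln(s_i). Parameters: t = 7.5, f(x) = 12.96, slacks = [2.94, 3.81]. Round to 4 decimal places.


Step 1: Compute log-barrier.
ln values: [1.0784, 1.3376]
phi = -(1.0784 + 1.3376) = -2.416
Step 2: Compute augmented objective.
t*f(x) = 7.5*12.96 = 97.2
Total = 97.2 - 2.416 = 94.784


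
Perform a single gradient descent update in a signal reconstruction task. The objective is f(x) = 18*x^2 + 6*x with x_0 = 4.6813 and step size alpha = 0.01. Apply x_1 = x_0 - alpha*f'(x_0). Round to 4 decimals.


We compute the gradient at x_0 and apply the update.
f'(x) = 36*x + 6
f'(4.6813) = 36*4.6813 + 6 = 174.5268
x_1 = 4.6813 - 0.01*174.5268 = 2.936


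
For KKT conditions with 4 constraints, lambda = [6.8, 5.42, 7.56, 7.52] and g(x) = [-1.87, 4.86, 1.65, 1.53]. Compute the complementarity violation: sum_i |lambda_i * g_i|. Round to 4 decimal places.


KKT complementary slackness check:
lambda_1 * g_1 = 6.8 * -1.87 = -12.716
lambda_2 * g_2 = 5.42 * 4.86 = 26.3412
lambda_3 * g_3 = 7.56 * 1.65 = 12.474
lambda_4 * g_4 = 7.52 * 1.53 = 11.5056
Total violation = 12.716 + 26.3412 + 12.474 + 11.5056 = 63.0368


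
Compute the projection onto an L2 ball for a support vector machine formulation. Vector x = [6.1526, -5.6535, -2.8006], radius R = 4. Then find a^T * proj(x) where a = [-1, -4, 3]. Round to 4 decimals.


Step 1: Compute ||x|| (intermediates to 6 decimals).
||x|| = sqrt(6.1526^2 + (-5.6535)^2 + (-2.8006)^2) = 8.812486
Step 2: Project.
Since ||x|| > R, scale = R/||x|| = 4/8.812486 = 0.453901, proj(x) = scale * x
proj(x) = [2.792671, -2.566129, -1.271195]
Step 3: Dot product.
a^T * proj(x) = -1*2.792671 - 4*(-2.566129) + 3*(-1.271195) = 3.6583


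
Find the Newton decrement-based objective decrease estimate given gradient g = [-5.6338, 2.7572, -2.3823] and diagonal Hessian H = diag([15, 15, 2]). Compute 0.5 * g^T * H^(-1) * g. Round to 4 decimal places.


Step 1: H is diagonal, so H^(-1) * g = [-0.3756, 0.1838, -1.1912].
Step 2: g^T H^(-1) g = sum_i g_i^2 / H_ii
  = (-5.6338)^2/15 + (2.7572)^2/15 + (-2.3823)^2/2
  = 2.116 + 0.5068 + 2.8377 = 5.4605
Step 3: Objective decrease = 0.5 * g^T H^(-1) g = 2.7302


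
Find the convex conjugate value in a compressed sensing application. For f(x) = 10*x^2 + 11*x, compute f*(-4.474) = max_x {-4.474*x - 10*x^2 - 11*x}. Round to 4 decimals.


f*(y) = sup_x {y*x - a*x^2 - b*x} = sup_x {(y-b)*x - a*x^2}
FOC: (y - b) - 2a*x = 0 => x* = (y - b)/(2a)
x* = (-4.474 - 11)/(2*10) = -0.7737
f*(-4.474) = (y-b)^2/(4a) = (-4.474 - 11)^2/(4*10)
= 239.4447/40 = 5.9861


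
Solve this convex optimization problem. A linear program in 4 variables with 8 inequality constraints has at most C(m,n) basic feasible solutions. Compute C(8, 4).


Each vertex corresponds to some choice of n active constraints out of m, so the number of vertices is at most C(m, n) = m! / (n!(m-n)!).
m = 8, n = 4
Numerator: 8 * 7 * 6 * 5
Denominator: 4! = 24
C(8, 4) = 70


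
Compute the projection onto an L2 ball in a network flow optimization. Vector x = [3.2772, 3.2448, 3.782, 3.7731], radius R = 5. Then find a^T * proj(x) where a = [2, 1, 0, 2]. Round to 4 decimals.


Step 1: Compute ||x|| (intermediates to 6 decimals).
||x|| = sqrt(3.2772^2 + 3.2448^2 + 3.782^2 + 3.7731^2) = 7.057519
Step 2: Project.
Since ||x|| > R, scale = R/||x|| = 5/7.057519 = 0.708464, proj(x) = scale * x
proj(x) = [2.321778, 2.298824, 2.679411, 2.673106]
Step 3: Dot product.
a^T * proj(x) = 2*2.321778 + 1*2.298824 + 0*2.679411 + 2*2.673106 = 12.2886


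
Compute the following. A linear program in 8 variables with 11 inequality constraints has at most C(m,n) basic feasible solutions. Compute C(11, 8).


Each vertex corresponds to some choice of n active constraints out of m, so the number of vertices is at most C(m, n) = m! / (n!(m-n)!).
m = 11, n = 8
Numerator: 11 * 10 * 9 * 8 * 7 * 6 * 5 * 4
Denominator: 8! = 40320
C(11, 8) = 165


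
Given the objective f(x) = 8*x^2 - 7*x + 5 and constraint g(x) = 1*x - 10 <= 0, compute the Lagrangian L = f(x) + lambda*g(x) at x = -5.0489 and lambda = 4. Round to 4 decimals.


Step 1: Evaluate f(x).
f(-5.0489) = 8*(-5.0489)^2 - 7*(-5.0489) + 5 = 244.2734
Step 2: Evaluate g(x).
g(-5.0489) = 1*-5.0489 - 10 = -15.0489
Step 3: Compute Lagrangian.
L = 244.2734 + 4*-15.0489 = 184.0778


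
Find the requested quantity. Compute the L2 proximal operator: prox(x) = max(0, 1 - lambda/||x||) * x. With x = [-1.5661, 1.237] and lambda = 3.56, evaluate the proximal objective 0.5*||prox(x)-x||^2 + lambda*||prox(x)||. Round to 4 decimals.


Step 1: Compute ||x||.
||x|| = 1.9957
Step 2: Compute scaling factor.
scale = max(0, 1 - 3.56/1.9957) = 0.0
Step 3: prox(x) = [-0.0, 0.0]
||prox(x)|| = 0.0
Step 4: Proximal objective.
0.5*||prox-x||^2 = 1.9914
lambda*||prox|| = 0.0
Total = 1.9914


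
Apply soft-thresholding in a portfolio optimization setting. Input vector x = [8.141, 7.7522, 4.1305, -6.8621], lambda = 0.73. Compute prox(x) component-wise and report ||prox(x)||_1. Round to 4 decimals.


Soft-thresholding with lambda = 0.73:
prox(8.141) = sign(8.141)*max(|8.141| - 0.73, 0) = 7.411
prox(7.7522) = sign(7.7522)*max(|7.7522| - 0.73, 0) = 7.0222
prox(4.1305) = sign(4.1305)*max(|4.1305| - 0.73, 0) = 3.4005
prox(-6.8621) = sign(-6.8621)*max(|-6.8621| - 0.73, 0) = -6.1321
prox(x) = [7.411, 7.0222, 3.4005, -6.1321]
||prox(x)||_1 = 7.411 + 7.0222 + 3.4005 + 6.1321 = 23.9658


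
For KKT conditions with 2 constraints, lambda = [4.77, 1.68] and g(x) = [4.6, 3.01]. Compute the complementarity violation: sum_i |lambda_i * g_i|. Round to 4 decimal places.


KKT complementary slackness check:
lambda_1 * g_1 = 4.77 * 4.6 = 21.942
lambda_2 * g_2 = 1.68 * 3.01 = 5.0568
Total violation = 21.942 + 5.0568 = 26.9988


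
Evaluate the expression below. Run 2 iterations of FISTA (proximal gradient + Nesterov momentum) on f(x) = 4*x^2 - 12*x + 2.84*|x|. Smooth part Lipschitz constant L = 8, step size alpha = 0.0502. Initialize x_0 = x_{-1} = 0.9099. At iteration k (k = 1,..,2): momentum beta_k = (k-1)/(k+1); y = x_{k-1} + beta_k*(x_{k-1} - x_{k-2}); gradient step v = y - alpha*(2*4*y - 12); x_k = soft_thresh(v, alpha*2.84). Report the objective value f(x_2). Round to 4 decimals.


FISTA on f(x) = 4*x^2 - 12*x + 2.84*|x|
L = 8, alpha = 0.0502
Iteration 1: beta = 0.0, y = 0.9099 + 0.0*(0.9099 - 0.9099) = 0.9099
  grad(y) = -4.7208, v = y - alpha*grad = 1.1469
  prox(v) = soft_thresh(1.1469, 0.1426) = 1.0043
Iteration 2: beta = 0.3333, y = 1.0043 + 0.3333*(1.0043 - 0.9099) = 1.0358
  grad(y) = -3.7137, v = y - alpha*grad = 1.2222
  prox(v) = soft_thresh(1.2222, 0.1426) = 1.0796
f(x_2) = 4*1.0796^2 - 12*1.0796 + 2.84*|1.0796| = -5.227


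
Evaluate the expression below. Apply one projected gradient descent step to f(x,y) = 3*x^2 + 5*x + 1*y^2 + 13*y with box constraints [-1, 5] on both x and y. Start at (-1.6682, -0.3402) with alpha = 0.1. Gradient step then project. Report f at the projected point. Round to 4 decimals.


Step 1: Compute gradient at (-1.6682, -0.3402).
grad_x = 2*3*-1.6682 + 5 = -5.0092
grad_y = 2*1*-0.3402 + 13 = 12.3196
Step 2: Gradient step.
x_raw = -1.6682 - 0.1*-5.0092 = -1.1673
y_raw = -0.3402 - 0.1*12.3196 = -1.5722
Step 3: Project onto [-1, 5].
x_proj = clip(-1.1673) = -1.0
y_proj = clip(-1.5722) = -1.0
Step 4: Evaluate f.
f(-1.0, -1.0) = -14.0


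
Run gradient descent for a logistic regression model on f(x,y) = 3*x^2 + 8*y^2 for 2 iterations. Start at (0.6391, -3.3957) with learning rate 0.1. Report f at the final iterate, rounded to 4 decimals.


Gradient descent on f(x,y) = 3*x^2 + 8*y^2.
Starting point: (0.6391, -3.3957), alpha = 0.1
Step 1: grad_x = 2*3*0.6391 = 3.8346, grad_y = 2*8*-3.3957 = -54.3312
  x_1 = 0.6391 - 0.1*3.8346 = 0.2556
  y_1 = -3.3957 - 0.1*-54.3312 = 2.0374
Step 2: grad_x = 2*3*0.2556 = 1.5338, grad_y = 2*8*2.0374 = 32.5987
  x_2 = 0.2556 - 0.1*1.5338 = 0.1023
  y_2 = 2.0374 - 0.1*32.5987 = -1.2225
f(0.1023, -1.2225) = 3*0.1023^2 + 8*(-1.2225)^2 = 11.9865


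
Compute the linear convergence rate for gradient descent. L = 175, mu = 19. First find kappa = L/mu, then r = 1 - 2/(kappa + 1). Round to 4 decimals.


Step 1: Compute the condition number.
kappa = L/mu = 175/19 = 9.2105
Step 2: Compute the convergence rate.
r = 1 - 2/(kappa + 1) = 1 - 2*mu/(L + mu) = (L - mu)/(L + mu) = 156/194 = 0.8041


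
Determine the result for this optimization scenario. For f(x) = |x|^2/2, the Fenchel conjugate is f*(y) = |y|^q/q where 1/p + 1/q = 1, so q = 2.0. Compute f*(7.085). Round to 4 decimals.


The conjugate exponent q satisfies 1/p + 1/q = 1.
p = 2, so q = 2/(2 - 1) = 2.0
|y|^q = 7.085^2.0 = 50.1972
f*(7.085) = 50.1972 / 2.0 = 25.0986


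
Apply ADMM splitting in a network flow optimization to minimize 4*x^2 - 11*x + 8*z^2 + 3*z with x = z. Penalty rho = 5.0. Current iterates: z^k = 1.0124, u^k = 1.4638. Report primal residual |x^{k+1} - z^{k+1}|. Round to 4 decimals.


ADMM iteration with rho = 5.0, z^k = 1.0124, u^k = 1.4638
Step 1: x-update.
Minimize 4*x^2 - 11*x + (5.0/2)*(x - 1.0124 + 1.4638)^2
FOC: (2*4 + 5.0)*x = 11 + 5.0*(1.0124 - 1.4638)
x^{k+1} = 0.6725
Step 2: z-update.
Minimize 8*z^2 + 3*z + (5.0/2)*(0.6725 - z + 1.4638)^2
FOC: (2*8 + 5.0)*z = -3 + 5.0*(0.6725 + 1.4638)
z^{k+1} = 0.3658
Step 3: u-update.
u^{k+1} = 1.4638 + 0.6725 - 0.3658 = 1.7705
Step 4: Primal residual = |0.6725 - 0.3658| = 0.3067


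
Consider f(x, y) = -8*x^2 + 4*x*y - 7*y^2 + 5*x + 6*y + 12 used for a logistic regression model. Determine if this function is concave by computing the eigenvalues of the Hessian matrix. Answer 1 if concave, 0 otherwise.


The Hessian of f(x,y) = -8*x^2 + 4*x*y - 7*y^2 + 5*x + 6*y + 12 is:
H = [[-16, 4], [4, -14]]
Trace = -16 - 14 = -30
Determinant = -16*-14 - (4)^2 = 208
Discriminant = (-30)^2 - 4*208 = 68.0
Eigenvalues: lambda_1 = -19.1231, lambda_2 = -10.8769
The function is concave.

1


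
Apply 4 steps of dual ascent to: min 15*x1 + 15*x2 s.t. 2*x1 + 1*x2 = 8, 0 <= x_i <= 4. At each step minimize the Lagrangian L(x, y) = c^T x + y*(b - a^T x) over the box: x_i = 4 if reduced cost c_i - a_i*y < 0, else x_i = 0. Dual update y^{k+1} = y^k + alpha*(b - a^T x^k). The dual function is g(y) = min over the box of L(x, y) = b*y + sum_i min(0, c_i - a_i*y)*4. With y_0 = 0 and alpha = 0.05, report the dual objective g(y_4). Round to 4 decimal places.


Dual ascent for LP: min 15*x1 + 15*x2, 2*x1 + 1*x2 = 8, 0 <= x_i <= 4
Step 1: y^k = 0.0, reduced costs: (15.0, 15.0)
  x^k = (0.0, 0.0), subgradient = b - a^T x = 8.0
  y^{k+1} = 0.0 + 0.05*8.0 = 0.4
Step 2: y^k = 0.4, reduced costs: (14.2, 14.6)
  x^k = (0.0, 0.0), subgradient = b - a^T x = 8.0
  y^{k+1} = 0.4 + 0.05*8.0 = 0.8
Step 3: y^k = 0.8, reduced costs: (13.4, 14.2)
  x^k = (0.0, 0.0), subgradient = b - a^T x = 8.0
  y^{k+1} = 0.8 + 0.05*8.0 = 1.2
Step 4: y^k = 1.2, reduced costs: (12.6, 13.8)
  x^k = (0.0, 0.0), subgradient = b - a^T x = 8.0
  y^{k+1} = 1.2 + 0.05*8.0 = 1.6
Dual objective at y_4 = 1.6: reduced costs (11.8, 13.4), box minimizer x = (0.0, 0.0)
g(y_4) = b*y + (c1 - a1*y)*x1 + (c2 - a2*y)*x2 = 8*1.6 + 11.8*0.0 + 13.4*0.0 = 12.8 + 0.0 + 0.0 = 12.8


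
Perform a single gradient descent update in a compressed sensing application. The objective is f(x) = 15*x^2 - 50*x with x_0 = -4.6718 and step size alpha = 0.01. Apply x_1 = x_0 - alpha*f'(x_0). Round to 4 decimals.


We compute the gradient at x_0 and apply the update.
f'(x) = 30*x - 50
f'(-4.6718) = 30*-4.6718 - 50 = -190.154
x_1 = -4.6718 - 0.01*-190.154 = -2.7703


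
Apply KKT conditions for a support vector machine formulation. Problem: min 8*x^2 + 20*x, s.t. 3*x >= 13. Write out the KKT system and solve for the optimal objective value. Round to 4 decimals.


Step 1: Try lambda = 0 (constraint inactive).
x_unc = -20/(2*8) = -1.25
Check: 3*-1.25 = -3.75 < 13 -- violated!
Step 2: Constraint must be active: 3*x = 13
x* = 13/3 = 4.3333 (rounded; the exact value 13/3 is used below)
lambda = (2*8*(13/3) + 20)/3 = 29.7778
Step 3: Compute optimal value.
f(x*) = 8*(13/3)^2 + 20*(13/3) = 236.8889
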